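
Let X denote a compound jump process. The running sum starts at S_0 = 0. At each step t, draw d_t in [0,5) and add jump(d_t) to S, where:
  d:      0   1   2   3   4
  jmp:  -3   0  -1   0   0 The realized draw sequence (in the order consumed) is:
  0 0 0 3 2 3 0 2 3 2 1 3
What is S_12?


-15

t=0: S=0, d=0, jump=-3, S_1=-3
t=1: S=-3, d=0, jump=-3, S_2=-6
t=2: S=-6, d=0, jump=-3, S_3=-9
t=3: S=-9, d=3, jump=0, S_4=-9
t=4: S=-9, d=2, jump=-1, S_5=-10
t=5: S=-10, d=3, jump=0, S_6=-10
t=6: S=-10, d=0, jump=-3, S_7=-13
t=7: S=-13, d=2, jump=-1, S_8=-14
t=8: S=-14, d=3, jump=0, S_9=-14
t=9: S=-14, d=2, jump=-1, S_10=-15
t=10: S=-15, d=1, jump=0, S_11=-15
t=11: S=-15, d=3, jump=0, S_12=-15


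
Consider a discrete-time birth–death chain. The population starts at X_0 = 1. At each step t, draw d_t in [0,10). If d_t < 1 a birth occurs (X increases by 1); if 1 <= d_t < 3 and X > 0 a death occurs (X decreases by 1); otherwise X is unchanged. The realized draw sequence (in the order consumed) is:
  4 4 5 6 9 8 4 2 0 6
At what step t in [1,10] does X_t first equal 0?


8

t=0: X=1, d=4 → hold, X_1=1
t=1: X=1, d=4 → hold, X_2=1
t=2: X=1, d=5 → hold, X_3=1
t=3: X=1, d=6 → hold, X_4=1
t=4: X=1, d=9 → hold, X_5=1
t=5: X=1, d=8 → hold, X_6=1
t=6: X=1, d=4 → hold, X_7=1
t=7: X=1, d=2 → death, X_8=0
t=8: X=0, d=0 → birth, X_9=1
t=9: X=1, d=6 → hold, X_10=1


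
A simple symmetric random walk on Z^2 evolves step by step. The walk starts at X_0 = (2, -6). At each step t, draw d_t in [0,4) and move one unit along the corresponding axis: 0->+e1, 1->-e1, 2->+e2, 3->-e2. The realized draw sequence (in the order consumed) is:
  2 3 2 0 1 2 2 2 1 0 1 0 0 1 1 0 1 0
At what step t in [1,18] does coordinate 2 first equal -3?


t=0: X=(2, -6), d=2 → +e2, X_1=(2, -5)
t=1: X=(2, -5), d=3 → -e2, X_2=(2, -6)
t=2: X=(2, -6), d=2 → +e2, X_3=(2, -5)
t=3: X=(2, -5), d=0 → +e1, X_4=(3, -5)
t=4: X=(3, -5), d=1 → -e1, X_5=(2, -5)
t=5: X=(2, -5), d=2 → +e2, X_6=(2, -4)
t=6: X=(2, -4), d=2 → +e2, X_7=(2, -3)
t=7: X=(2, -3), d=2 → +e2, X_8=(2, -2)
t=8: X=(2, -2), d=1 → -e1, X_9=(1, -2)
t=9: X=(1, -2), d=0 → +e1, X_10=(2, -2)
t=10: X=(2, -2), d=1 → -e1, X_11=(1, -2)
t=11: X=(1, -2), d=0 → +e1, X_12=(2, -2)
t=12: X=(2, -2), d=0 → +e1, X_13=(3, -2)
t=13: X=(3, -2), d=1 → -e1, X_14=(2, -2)
t=14: X=(2, -2), d=1 → -e1, X_15=(1, -2)
t=15: X=(1, -2), d=0 → +e1, X_16=(2, -2)
t=16: X=(2, -2), d=1 → -e1, X_17=(1, -2)
t=17: X=(1, -2), d=0 → +e1, X_18=(2, -2)

7


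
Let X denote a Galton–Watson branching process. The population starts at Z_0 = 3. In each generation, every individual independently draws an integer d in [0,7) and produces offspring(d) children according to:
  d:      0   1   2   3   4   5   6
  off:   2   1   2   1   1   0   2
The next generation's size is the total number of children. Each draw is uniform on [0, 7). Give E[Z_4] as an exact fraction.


Outcome values over d=0..6: [2, 1, 2, 1, 1, 0, 2]
Σy = 9, Σy² = 15, M = 7
μ = 9/7 = 9/7,  σ² = 15/7 − (9/7)² = 24/49
E[Z_0] = 3
E[Z_1] = 9/7·E[Z_0] = 27/7
E[Z_2] = 9/7·E[Z_1] = 243/49
E[Z_3] = 9/7·E[Z_2] = 2187/343
E[Z_4] = 9/7·E[Z_3] = 19683/2401

19683/2401


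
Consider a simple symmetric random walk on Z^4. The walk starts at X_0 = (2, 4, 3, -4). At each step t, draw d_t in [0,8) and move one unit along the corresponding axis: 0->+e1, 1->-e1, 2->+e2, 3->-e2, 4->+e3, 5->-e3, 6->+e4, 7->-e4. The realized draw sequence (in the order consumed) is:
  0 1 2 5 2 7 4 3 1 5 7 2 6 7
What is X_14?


(1, 6, 2, -6)

t=0: X=(2, 4, 3, -4), d=0 → +e1, X_1=(3, 4, 3, -4)
t=1: X=(3, 4, 3, -4), d=1 → -e1, X_2=(2, 4, 3, -4)
t=2: X=(2, 4, 3, -4), d=2 → +e2, X_3=(2, 5, 3, -4)
t=3: X=(2, 5, 3, -4), d=5 → -e3, X_4=(2, 5, 2, -4)
t=4: X=(2, 5, 2, -4), d=2 → +e2, X_5=(2, 6, 2, -4)
t=5: X=(2, 6, 2, -4), d=7 → -e4, X_6=(2, 6, 2, -5)
t=6: X=(2, 6, 2, -5), d=4 → +e3, X_7=(2, 6, 3, -5)
t=7: X=(2, 6, 3, -5), d=3 → -e2, X_8=(2, 5, 3, -5)
t=8: X=(2, 5, 3, -5), d=1 → -e1, X_9=(1, 5, 3, -5)
t=9: X=(1, 5, 3, -5), d=5 → -e3, X_10=(1, 5, 2, -5)
t=10: X=(1, 5, 2, -5), d=7 → -e4, X_11=(1, 5, 2, -6)
t=11: X=(1, 5, 2, -6), d=2 → +e2, X_12=(1, 6, 2, -6)
t=12: X=(1, 6, 2, -6), d=6 → +e4, X_13=(1, 6, 2, -5)
t=13: X=(1, 6, 2, -5), d=7 → -e4, X_14=(1, 6, 2, -6)


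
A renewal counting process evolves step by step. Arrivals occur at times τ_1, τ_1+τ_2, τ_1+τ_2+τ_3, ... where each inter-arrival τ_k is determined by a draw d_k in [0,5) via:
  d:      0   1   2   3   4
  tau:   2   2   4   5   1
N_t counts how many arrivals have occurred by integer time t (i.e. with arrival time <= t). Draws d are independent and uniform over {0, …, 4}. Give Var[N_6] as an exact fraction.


179660714/244140625

Inter-arrival values over d=0..4: [2, 2, 4, 5, 1]
Each d has probability 1/5, so the pmf of τ is: f(1) = 1/5, f(2) = 2/5, f(4) = 1/5, f(5) = 1/5
Let p_n(j) = P(N_n = j), with p_0 = [1]. Condition on τ_1: p_n(0) = P(τ > n), and for j >= 1, p_n(j) = Σ_{k<=n} f(k)·p_{n−k}(j−1)
p_1 = [4/5, 1/5]  (j = 0..1)
p_2 = [2/5, 14/25, 1/25]  (j = 0..2)
p_3 = [2/5, 2/5, 24/125, 1/125]  (j = 0..3)
p_4 = [1/5, 11/25, 38/125, 34/625, 1/625]  (j = 0..4)
p_5 = [0, 14/25, 36/125, 86/625, 44/3125, 1/3125]  (j = 0..5)
p_6 = [0, 8/25, 11/25, 117/625, 154/3125, 54/15625, 1/15625]  (j = 0..6)
E[N_6] = Σ j·p_6(j) = 30881/15625;  E[N_6²] = Σ j²·p_6(j) = 72531/15625
Var[N_6] = 72531/15625 − (30881/15625)² = 179660714/244140625


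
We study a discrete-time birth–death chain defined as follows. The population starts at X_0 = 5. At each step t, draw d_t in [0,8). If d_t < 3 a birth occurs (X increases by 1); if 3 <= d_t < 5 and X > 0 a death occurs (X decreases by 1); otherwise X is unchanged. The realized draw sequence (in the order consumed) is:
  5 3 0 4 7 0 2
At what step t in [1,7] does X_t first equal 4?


2

t=0: X=5, d=5 → hold, X_1=5
t=1: X=5, d=3 → death, X_2=4
t=2: X=4, d=0 → birth, X_3=5
t=3: X=5, d=4 → death, X_4=4
t=4: X=4, d=7 → hold, X_5=4
t=5: X=4, d=0 → birth, X_6=5
t=6: X=5, d=2 → birth, X_7=6


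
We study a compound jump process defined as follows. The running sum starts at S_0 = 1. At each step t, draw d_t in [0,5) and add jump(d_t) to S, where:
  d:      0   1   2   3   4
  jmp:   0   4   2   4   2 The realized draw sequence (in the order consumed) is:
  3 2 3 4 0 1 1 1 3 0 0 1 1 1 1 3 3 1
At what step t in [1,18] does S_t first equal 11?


3

t=0: S=1, d=3, jump=4, S_1=5
t=1: S=5, d=2, jump=2, S_2=7
t=2: S=7, d=3, jump=4, S_3=11
t=3: S=11, d=4, jump=2, S_4=13
t=4: S=13, d=0, jump=0, S_5=13
t=5: S=13, d=1, jump=4, S_6=17
t=6: S=17, d=1, jump=4, S_7=21
t=7: S=21, d=1, jump=4, S_8=25
t=8: S=25, d=3, jump=4, S_9=29
t=9: S=29, d=0, jump=0, S_10=29
t=10: S=29, d=0, jump=0, S_11=29
t=11: S=29, d=1, jump=4, S_12=33
t=12: S=33, d=1, jump=4, S_13=37
t=13: S=37, d=1, jump=4, S_14=41
t=14: S=41, d=1, jump=4, S_15=45
t=15: S=45, d=3, jump=4, S_16=49
t=16: S=49, d=3, jump=4, S_17=53
t=17: S=53, d=1, jump=4, S_18=57


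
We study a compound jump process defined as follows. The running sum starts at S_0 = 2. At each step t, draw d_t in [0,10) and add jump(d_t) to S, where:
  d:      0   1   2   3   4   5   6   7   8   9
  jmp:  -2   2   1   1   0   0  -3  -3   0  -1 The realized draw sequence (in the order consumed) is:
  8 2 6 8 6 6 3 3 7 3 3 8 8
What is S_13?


t=0: S=2, d=8, jump=0, S_1=2
t=1: S=2, d=2, jump=1, S_2=3
t=2: S=3, d=6, jump=-3, S_3=0
t=3: S=0, d=8, jump=0, S_4=0
t=4: S=0, d=6, jump=-3, S_5=-3
t=5: S=-3, d=6, jump=-3, S_6=-6
t=6: S=-6, d=3, jump=1, S_7=-5
t=7: S=-5, d=3, jump=1, S_8=-4
t=8: S=-4, d=7, jump=-3, S_9=-7
t=9: S=-7, d=3, jump=1, S_10=-6
t=10: S=-6, d=3, jump=1, S_11=-5
t=11: S=-5, d=8, jump=0, S_12=-5
t=12: S=-5, d=8, jump=0, S_13=-5

-5


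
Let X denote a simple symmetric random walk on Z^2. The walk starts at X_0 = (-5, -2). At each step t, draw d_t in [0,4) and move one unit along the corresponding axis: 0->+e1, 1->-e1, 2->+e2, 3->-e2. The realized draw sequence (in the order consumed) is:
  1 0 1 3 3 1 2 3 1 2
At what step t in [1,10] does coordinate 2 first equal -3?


4

t=0: X=(-5, -2), d=1 → -e1, X_1=(-6, -2)
t=1: X=(-6, -2), d=0 → +e1, X_2=(-5, -2)
t=2: X=(-5, -2), d=1 → -e1, X_3=(-6, -2)
t=3: X=(-6, -2), d=3 → -e2, X_4=(-6, -3)
t=4: X=(-6, -3), d=3 → -e2, X_5=(-6, -4)
t=5: X=(-6, -4), d=1 → -e1, X_6=(-7, -4)
t=6: X=(-7, -4), d=2 → +e2, X_7=(-7, -3)
t=7: X=(-7, -3), d=3 → -e2, X_8=(-7, -4)
t=8: X=(-7, -4), d=1 → -e1, X_9=(-8, -4)
t=9: X=(-8, -4), d=2 → +e2, X_10=(-8, -3)


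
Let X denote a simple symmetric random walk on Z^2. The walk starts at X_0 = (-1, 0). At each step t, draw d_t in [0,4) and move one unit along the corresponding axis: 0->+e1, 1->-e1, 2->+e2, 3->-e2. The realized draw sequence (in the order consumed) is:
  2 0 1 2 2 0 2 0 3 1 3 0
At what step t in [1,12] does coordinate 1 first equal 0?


t=0: X=(-1, 0), d=2 → +e2, X_1=(-1, 1)
t=1: X=(-1, 1), d=0 → +e1, X_2=(0, 1)
t=2: X=(0, 1), d=1 → -e1, X_3=(-1, 1)
t=3: X=(-1, 1), d=2 → +e2, X_4=(-1, 2)
t=4: X=(-1, 2), d=2 → +e2, X_5=(-1, 3)
t=5: X=(-1, 3), d=0 → +e1, X_6=(0, 3)
t=6: X=(0, 3), d=2 → +e2, X_7=(0, 4)
t=7: X=(0, 4), d=0 → +e1, X_8=(1, 4)
t=8: X=(1, 4), d=3 → -e2, X_9=(1, 3)
t=9: X=(1, 3), d=1 → -e1, X_10=(0, 3)
t=10: X=(0, 3), d=3 → -e2, X_11=(0, 2)
t=11: X=(0, 2), d=0 → +e1, X_12=(1, 2)

2


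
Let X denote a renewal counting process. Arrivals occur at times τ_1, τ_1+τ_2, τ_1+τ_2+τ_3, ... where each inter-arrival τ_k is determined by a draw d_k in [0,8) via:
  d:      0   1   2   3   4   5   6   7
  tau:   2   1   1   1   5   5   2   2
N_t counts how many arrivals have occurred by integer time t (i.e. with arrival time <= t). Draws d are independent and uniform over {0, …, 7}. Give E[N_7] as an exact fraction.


Inter-arrival values over d=0..7: [2, 1, 1, 1, 5, 5, 2, 2]
Each d has probability 1/8, so the pmf of τ is: f(1) = 3/8, f(2) = 3/8, f(5) = 1/4
Renewal equation for m(n) = E[N_n]: condition on τ_1 = k (if k <= n, one arrival plus a fresh copy on the remaining n−k steps): m(n) = F(n) + Σ_{k<=n} f(k)·m(n−k), where F(n) = P(τ <= n) and m(0) = 0
m(1) = F(1) = 3/8
m(2) = F(2) + f(1)·m(1) = 3/4 + 3/8·3/8 = 57/64
m(3) = F(3) + f(1)·m(2) + f(2)·m(1) = 3/4 + 3/8·57/64 + 3/8·3/8 = 627/512
m(4) = F(4) + f(1)·m(3) + f(2)·m(2) = 3/4 + 3/8·627/512 + 3/8·57/64 = 6321/4096
m(5) = F(5) + f(1)·m(4) + f(2)·m(3) = 1 + 3/8·6321/4096 + 3/8·627/512 = 66779/32768
m(6) = F(6) + f(1)·m(5) + f(2)·m(4) + f(5)·m(1) = 1 + 3/8·66779/32768 + 3/8·6321/4096 + 1/4·3/8 = 638761/262144
m(7) = F(7) + f(1)·m(6) + f(2)·m(5) + f(5)·m(2) = 1 + 3/8·638761/262144 + 3/8·66779/32768 + 1/4·57/64 = 6083075/2097152
E[N_7] = m(7) = 6083075/2097152

6083075/2097152


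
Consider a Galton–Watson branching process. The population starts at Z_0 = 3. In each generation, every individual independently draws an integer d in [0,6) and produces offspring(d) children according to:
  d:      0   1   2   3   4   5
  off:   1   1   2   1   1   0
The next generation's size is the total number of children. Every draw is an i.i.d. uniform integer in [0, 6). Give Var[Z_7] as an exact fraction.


7

Outcome values over d=0..5: [1, 1, 2, 1, 1, 0]
Σy = 6, Σy² = 8, M = 6
μ = 6/6 = 1,  σ² = 8/6 − (1)² = 1/3
V_0 = 0, E_0 = 3
V_1 = 1/3·E_0 + (1)²·V_0 = 1;  E_1 = 3
V_2 = 1/3·E_1 + (1)²·V_1 = 2;  E_2 = 3
V_3 = 1/3·E_2 + (1)²·V_2 = 3;  E_3 = 3
V_4 = 1/3·E_3 + (1)²·V_3 = 4;  E_4 = 3
V_5 = 1/3·E_4 + (1)²·V_4 = 5;  E_5 = 3
V_6 = 1/3·E_5 + (1)²·V_5 = 6;  E_6 = 3
V_7 = 1/3·E_6 + (1)²·V_6 = 7;  E_7 = 3


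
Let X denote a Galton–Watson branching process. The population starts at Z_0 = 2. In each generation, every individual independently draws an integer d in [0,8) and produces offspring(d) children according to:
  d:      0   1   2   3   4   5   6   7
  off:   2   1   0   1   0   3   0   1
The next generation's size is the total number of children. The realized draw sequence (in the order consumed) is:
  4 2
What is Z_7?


0

gen 0: Z_0=2, draws=[4, 2], offspring=[0, 0], Z_1=0
gen 1: Z_1=0, draws=[], offspring=[], Z_2=0
gen 2: Z_2=0, draws=[], offspring=[], Z_3=0
gen 3: Z_3=0, draws=[], offspring=[], Z_4=0
gen 4: Z_4=0, draws=[], offspring=[], Z_5=0
gen 5: Z_5=0, draws=[], offspring=[], Z_6=0
gen 6: Z_6=0, draws=[], offspring=[], Z_7=0


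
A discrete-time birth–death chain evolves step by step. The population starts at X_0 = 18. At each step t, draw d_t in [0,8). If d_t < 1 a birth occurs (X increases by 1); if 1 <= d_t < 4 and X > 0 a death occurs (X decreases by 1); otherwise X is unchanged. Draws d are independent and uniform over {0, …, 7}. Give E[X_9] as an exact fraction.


X can drop by at most 1 per step and X_0 = 18 > T = 9, so X_t >= 18 − t >= 9 > 0 for every t <= 9: the floor at 0 (the 'and X > 0' condition) never binds. Hence X_9 = X_0 + Σ_{t<9} Y_t with i.i.d. increments Y_t = y(d_t) ∈ {+1, −1, 0}.
Outcome values over d=0..7: [1, -1, -1, -1, 0, 0, 0, 0]
Σy = -2, Σy² = 4, M = 8
μ = -2/8 = -1/4,  σ² = 4/8 − (-1/4)² = 7/16
E[X_9] = 18 + 9·(-1/4) = 63/4

63/4


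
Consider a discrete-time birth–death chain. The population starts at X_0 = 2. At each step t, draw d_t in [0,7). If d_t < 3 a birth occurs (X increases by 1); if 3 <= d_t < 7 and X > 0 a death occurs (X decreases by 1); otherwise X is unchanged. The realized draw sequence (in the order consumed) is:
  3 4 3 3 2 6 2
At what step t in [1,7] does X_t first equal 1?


t=0: X=2, d=3 → death, X_1=1
t=1: X=1, d=4 → death, X_2=0
t=2: X=0, d=3 → hold, X_3=0
t=3: X=0, d=3 → hold, X_4=0
t=4: X=0, d=2 → birth, X_5=1
t=5: X=1, d=6 → death, X_6=0
t=6: X=0, d=2 → birth, X_7=1

1


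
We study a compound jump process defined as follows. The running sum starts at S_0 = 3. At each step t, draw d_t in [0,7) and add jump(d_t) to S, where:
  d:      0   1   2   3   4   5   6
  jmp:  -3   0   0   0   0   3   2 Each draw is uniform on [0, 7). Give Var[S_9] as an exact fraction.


Outcome values over d=0..6: [-3, 0, 0, 0, 0, 3, 2]
Σy = 2, Σy² = 22, M = 7
μ = 2/7 = 2/7,  σ² = 22/7 − (2/7)² = 150/49
Independent increments: Var[S_9] = 9·σ² = 9·(150/49) = 1350/49

1350/49


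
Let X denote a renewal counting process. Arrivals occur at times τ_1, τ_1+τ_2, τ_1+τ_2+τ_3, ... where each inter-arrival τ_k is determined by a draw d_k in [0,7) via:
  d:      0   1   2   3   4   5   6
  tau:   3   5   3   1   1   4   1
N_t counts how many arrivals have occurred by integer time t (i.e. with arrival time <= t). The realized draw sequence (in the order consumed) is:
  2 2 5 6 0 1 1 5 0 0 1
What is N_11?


4

draw d_1=2: τ_1=3, arrival time A_1=3
draw d_2=2: τ_2=3, arrival time A_2=6
draw d_3=5: τ_3=4, arrival time A_3=10
draw d_4=6: τ_4=1, arrival time A_4=11
draw d_5=0: τ_5=3, arrival time A_5=14
draw d_6=1: τ_6=5, arrival time A_6=19
draw d_7=1: τ_7=5, arrival time A_7=24
draw d_8=5: τ_8=4, arrival time A_8=28
draw d_9=0: τ_9=3, arrival time A_9=31
draw d_10=0: τ_10=3, arrival time A_10=34
draw d_11=1: τ_11=5, arrival time A_11=39
N_t over t=0..11: 0:0 1:0 2:0 3:1 4:1 5:1 6:2 7:2 8:2 9:2 10:3 11:4


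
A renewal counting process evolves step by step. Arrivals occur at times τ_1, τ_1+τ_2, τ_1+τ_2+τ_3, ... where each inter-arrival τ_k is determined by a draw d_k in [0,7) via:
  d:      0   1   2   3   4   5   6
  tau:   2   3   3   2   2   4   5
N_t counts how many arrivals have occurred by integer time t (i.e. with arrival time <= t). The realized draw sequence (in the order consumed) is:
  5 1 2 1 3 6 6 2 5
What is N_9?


draw d_1=5: τ_1=4, arrival time A_1=4
draw d_2=1: τ_2=3, arrival time A_2=7
draw d_3=2: τ_3=3, arrival time A_3=10
draw d_4=1: τ_4=3, arrival time A_4=13
draw d_5=3: τ_5=2, arrival time A_5=15
draw d_6=6: τ_6=5, arrival time A_6=20
draw d_7=6: τ_7=5, arrival time A_7=25
draw d_8=2: τ_8=3, arrival time A_8=28
draw d_9=5: τ_9=4, arrival time A_9=32
N_t over t=0..9: 0:0 1:0 2:0 3:0 4:1 5:1 6:1 7:2 8:2 9:2

2


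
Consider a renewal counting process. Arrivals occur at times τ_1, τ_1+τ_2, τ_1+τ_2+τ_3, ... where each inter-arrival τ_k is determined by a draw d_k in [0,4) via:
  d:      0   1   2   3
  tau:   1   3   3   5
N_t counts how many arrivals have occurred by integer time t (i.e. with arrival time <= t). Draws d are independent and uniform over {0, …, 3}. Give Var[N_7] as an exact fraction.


217886087/268435456

Inter-arrival values over d=0..3: [1, 3, 3, 5]
Each d has probability 1/4, so the pmf of τ is: f(1) = 1/4, f(3) = 1/2, f(5) = 1/4
Let p_n(j) = P(N_n = j), with p_0 = [1]. Condition on τ_1: p_n(0) = P(τ > n), and for j >= 1, p_n(j) = Σ_{k<=n} f(k)·p_{n−k}(j−1)
p_1 = [3/4, 1/4]  (j = 0..1)
p_2 = [3/4, 3/16, 1/16]  (j = 0..2)
p_3 = [1/4, 11/16, 3/64, 1/64]  (j = 0..3)
p_4 = [1/4, 7/16, 19/64, 3/256, 1/256]  (j = 0..4)
p_5 = [0, 11/16, 13/64, 27/256, 3/1024, 1/1024]  (j = 0..5)
p_6 = [0, 5/16, 37/64, 19/256, 35/1024, 3/4096, 1/4096]  (j = 0..6)
p_7 = [0, 5/16, 11/32, 79/256, 25/1024, 43/4096, 3/16384, 1/16384]  (j = 0..7)
E[N_7] = Σ j·p_7(j) = 34037/16384;  E[N_7²] = Σ j²·p_7(j) = 84009/16384
Var[N_7] = 84009/16384 − (34037/16384)² = 217886087/268435456


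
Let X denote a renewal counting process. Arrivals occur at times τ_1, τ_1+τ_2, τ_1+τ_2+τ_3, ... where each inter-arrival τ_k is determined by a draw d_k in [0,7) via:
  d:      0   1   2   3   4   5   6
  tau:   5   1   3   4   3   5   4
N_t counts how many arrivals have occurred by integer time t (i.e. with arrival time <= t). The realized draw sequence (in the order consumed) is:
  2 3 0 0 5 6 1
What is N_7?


2

draw d_1=2: τ_1=3, arrival time A_1=3
draw d_2=3: τ_2=4, arrival time A_2=7
draw d_3=0: τ_3=5, arrival time A_3=12
draw d_4=0: τ_4=5, arrival time A_4=17
draw d_5=5: τ_5=5, arrival time A_5=22
draw d_6=6: τ_6=4, arrival time A_6=26
draw d_7=1: τ_7=1, arrival time A_7=27
N_t over t=0..7: 0:0 1:0 2:0 3:1 4:1 5:1 6:1 7:2


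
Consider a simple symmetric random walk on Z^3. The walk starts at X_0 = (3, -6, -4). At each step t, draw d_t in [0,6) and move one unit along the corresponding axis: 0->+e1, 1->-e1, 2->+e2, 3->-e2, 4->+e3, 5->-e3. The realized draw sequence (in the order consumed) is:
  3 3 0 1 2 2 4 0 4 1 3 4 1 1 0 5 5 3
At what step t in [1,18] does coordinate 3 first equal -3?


7

t=0: X=(3, -6, -4), d=3 → -e2, X_1=(3, -7, -4)
t=1: X=(3, -7, -4), d=3 → -e2, X_2=(3, -8, -4)
t=2: X=(3, -8, -4), d=0 → +e1, X_3=(4, -8, -4)
t=3: X=(4, -8, -4), d=1 → -e1, X_4=(3, -8, -4)
t=4: X=(3, -8, -4), d=2 → +e2, X_5=(3, -7, -4)
t=5: X=(3, -7, -4), d=2 → +e2, X_6=(3, -6, -4)
t=6: X=(3, -6, -4), d=4 → +e3, X_7=(3, -6, -3)
t=7: X=(3, -6, -3), d=0 → +e1, X_8=(4, -6, -3)
t=8: X=(4, -6, -3), d=4 → +e3, X_9=(4, -6, -2)
t=9: X=(4, -6, -2), d=1 → -e1, X_10=(3, -6, -2)
t=10: X=(3, -6, -2), d=3 → -e2, X_11=(3, -7, -2)
t=11: X=(3, -7, -2), d=4 → +e3, X_12=(3, -7, -1)
t=12: X=(3, -7, -1), d=1 → -e1, X_13=(2, -7, -1)
t=13: X=(2, -7, -1), d=1 → -e1, X_14=(1, -7, -1)
t=14: X=(1, -7, -1), d=0 → +e1, X_15=(2, -7, -1)
t=15: X=(2, -7, -1), d=5 → -e3, X_16=(2, -7, -2)
t=16: X=(2, -7, -2), d=5 → -e3, X_17=(2, -7, -3)
t=17: X=(2, -7, -3), d=3 → -e2, X_18=(2, -8, -3)


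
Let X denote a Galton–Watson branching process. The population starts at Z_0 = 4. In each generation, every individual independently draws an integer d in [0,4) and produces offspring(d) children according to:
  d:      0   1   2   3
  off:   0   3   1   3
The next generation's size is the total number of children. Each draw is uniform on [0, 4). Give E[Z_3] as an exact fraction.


Outcome values over d=0..3: [0, 3, 1, 3]
Σy = 7, Σy² = 19, M = 4
μ = 7/4 = 7/4,  σ² = 19/4 − (7/4)² = 27/16
E[Z_0] = 4
E[Z_1] = 7/4·E[Z_0] = 7
E[Z_2] = 7/4·E[Z_1] = 49/4
E[Z_3] = 7/4·E[Z_2] = 343/16

343/16


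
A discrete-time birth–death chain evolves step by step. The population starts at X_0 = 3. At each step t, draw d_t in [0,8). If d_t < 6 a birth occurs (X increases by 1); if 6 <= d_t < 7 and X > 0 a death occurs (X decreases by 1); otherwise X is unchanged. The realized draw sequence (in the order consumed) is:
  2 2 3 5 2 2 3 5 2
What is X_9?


12

t=0: X=3, d=2 → birth, X_1=4
t=1: X=4, d=2 → birth, X_2=5
t=2: X=5, d=3 → birth, X_3=6
t=3: X=6, d=5 → birth, X_4=7
t=4: X=7, d=2 → birth, X_5=8
t=5: X=8, d=2 → birth, X_6=9
t=6: X=9, d=3 → birth, X_7=10
t=7: X=10, d=5 → birth, X_8=11
t=8: X=11, d=2 → birth, X_9=12


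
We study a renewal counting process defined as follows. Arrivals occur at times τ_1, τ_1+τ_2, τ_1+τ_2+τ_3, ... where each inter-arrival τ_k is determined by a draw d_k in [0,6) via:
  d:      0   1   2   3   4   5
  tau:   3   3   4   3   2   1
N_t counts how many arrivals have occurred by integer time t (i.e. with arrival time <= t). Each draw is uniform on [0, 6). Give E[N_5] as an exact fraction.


12271/7776

Inter-arrival values over d=0..5: [3, 3, 4, 3, 2, 1]
Each d has probability 1/6, so the pmf of τ is: f(1) = 1/6, f(2) = 1/6, f(3) = 1/2, f(4) = 1/6
Renewal equation for m(n) = E[N_n]: condition on τ_1 = k (if k <= n, one arrival plus a fresh copy on the remaining n−k steps): m(n) = F(n) + Σ_{k<=n} f(k)·m(n−k), where F(n) = P(τ <= n) and m(0) = 0
m(1) = F(1) = 1/6
m(2) = F(2) + f(1)·m(1) = 1/3 + 1/6·1/6 = 13/36
m(3) = F(3) + f(1)·m(2) + f(2)·m(1) = 5/6 + 1/6·13/36 + 1/6·1/6 = 199/216
m(4) = F(4) + f(1)·m(3) + f(2)·m(2) + f(3)·m(1) = 1 + 1/6·199/216 + 1/6·13/36 + 1/2·1/6 = 1681/1296
m(5) = F(5) + f(1)·m(4) + f(2)·m(3) + f(3)·m(2) + f(4)·m(1) = 1 + 1/6·1681/1296 + 1/6·199/216 + 1/2·13/36 + 1/6·1/6 = 12271/7776
E[N_5] = m(5) = 12271/7776


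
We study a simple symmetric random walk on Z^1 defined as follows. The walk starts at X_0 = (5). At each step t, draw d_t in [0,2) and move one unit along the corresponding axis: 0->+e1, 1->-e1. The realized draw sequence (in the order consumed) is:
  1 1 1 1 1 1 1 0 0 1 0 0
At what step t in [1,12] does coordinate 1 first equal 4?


1

t=0: X=(5), d=1 → -e1, X_1=(4)
t=1: X=(4), d=1 → -e1, X_2=(3)
t=2: X=(3), d=1 → -e1, X_3=(2)
t=3: X=(2), d=1 → -e1, X_4=(1)
t=4: X=(1), d=1 → -e1, X_5=(0)
t=5: X=(0), d=1 → -e1, X_6=(-1)
t=6: X=(-1), d=1 → -e1, X_7=(-2)
t=7: X=(-2), d=0 → +e1, X_8=(-1)
t=8: X=(-1), d=0 → +e1, X_9=(0)
t=9: X=(0), d=1 → -e1, X_10=(-1)
t=10: X=(-1), d=0 → +e1, X_11=(0)
t=11: X=(0), d=0 → +e1, X_12=(1)


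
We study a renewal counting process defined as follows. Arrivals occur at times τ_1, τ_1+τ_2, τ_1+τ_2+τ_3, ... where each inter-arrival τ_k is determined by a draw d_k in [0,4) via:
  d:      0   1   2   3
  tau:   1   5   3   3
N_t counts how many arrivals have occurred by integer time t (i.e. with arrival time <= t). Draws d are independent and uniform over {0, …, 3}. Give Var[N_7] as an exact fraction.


Inter-arrival values over d=0..3: [1, 5, 3, 3]
Each d has probability 1/4, so the pmf of τ is: f(1) = 1/4, f(3) = 1/2, f(5) = 1/4
Let p_n(j) = P(N_n = j), with p_0 = [1]. Condition on τ_1: p_n(0) = P(τ > n), and for j >= 1, p_n(j) = Σ_{k<=n} f(k)·p_{n−k}(j−1)
p_1 = [3/4, 1/4]  (j = 0..1)
p_2 = [3/4, 3/16, 1/16]  (j = 0..2)
p_3 = [1/4, 11/16, 3/64, 1/64]  (j = 0..3)
p_4 = [1/4, 7/16, 19/64, 3/256, 1/256]  (j = 0..4)
p_5 = [0, 11/16, 13/64, 27/256, 3/1024, 1/1024]  (j = 0..5)
p_6 = [0, 5/16, 37/64, 19/256, 35/1024, 3/4096, 1/4096]  (j = 0..6)
p_7 = [0, 5/16, 11/32, 79/256, 25/1024, 43/4096, 3/16384, 1/16384]  (j = 0..7)
E[N_7] = Σ j·p_7(j) = 34037/16384;  E[N_7²] = Σ j²·p_7(j) = 84009/16384
Var[N_7] = 84009/16384 − (34037/16384)² = 217886087/268435456

217886087/268435456


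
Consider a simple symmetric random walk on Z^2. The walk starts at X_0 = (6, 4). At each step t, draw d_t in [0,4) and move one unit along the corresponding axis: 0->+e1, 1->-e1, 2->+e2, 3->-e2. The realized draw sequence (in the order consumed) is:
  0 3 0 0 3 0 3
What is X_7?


t=0: X=(6, 4), d=0 → +e1, X_1=(7, 4)
t=1: X=(7, 4), d=3 → -e2, X_2=(7, 3)
t=2: X=(7, 3), d=0 → +e1, X_3=(8, 3)
t=3: X=(8, 3), d=0 → +e1, X_4=(9, 3)
t=4: X=(9, 3), d=3 → -e2, X_5=(9, 2)
t=5: X=(9, 2), d=0 → +e1, X_6=(10, 2)
t=6: X=(10, 2), d=3 → -e2, X_7=(10, 1)

(10, 1)


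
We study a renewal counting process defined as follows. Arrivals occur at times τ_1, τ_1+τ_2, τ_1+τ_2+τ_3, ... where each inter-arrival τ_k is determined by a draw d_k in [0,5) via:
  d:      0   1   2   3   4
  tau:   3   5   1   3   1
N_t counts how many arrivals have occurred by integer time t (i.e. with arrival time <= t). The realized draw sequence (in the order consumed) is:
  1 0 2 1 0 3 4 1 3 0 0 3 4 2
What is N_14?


draw d_1=1: τ_1=5, arrival time A_1=5
draw d_2=0: τ_2=3, arrival time A_2=8
draw d_3=2: τ_3=1, arrival time A_3=9
draw d_4=1: τ_4=5, arrival time A_4=14
draw d_5=0: τ_5=3, arrival time A_5=17
draw d_6=3: τ_6=3, arrival time A_6=20
draw d_7=4: τ_7=1, arrival time A_7=21
draw d_8=1: τ_8=5, arrival time A_8=26
draw d_9=3: τ_9=3, arrival time A_9=29
draw d_10=0: τ_10=3, arrival time A_10=32
draw d_11=0: τ_11=3, arrival time A_11=35
draw d_12=3: τ_12=3, arrival time A_12=38
draw d_13=4: τ_13=1, arrival time A_13=39
draw d_14=2: τ_14=1, arrival time A_14=40
N_t over t=0..14: 0:0 1:0 2:0 3:0 4:0 5:1 6:1 7:1 8:2 9:3 10:3 11:3 12:3 13:3 14:4

4


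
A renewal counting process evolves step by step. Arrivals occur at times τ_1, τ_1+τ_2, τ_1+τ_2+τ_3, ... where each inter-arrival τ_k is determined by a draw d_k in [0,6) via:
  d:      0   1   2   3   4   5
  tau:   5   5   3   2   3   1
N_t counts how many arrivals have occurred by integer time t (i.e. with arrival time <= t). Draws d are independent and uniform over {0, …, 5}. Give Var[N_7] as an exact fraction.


Inter-arrival values over d=0..5: [5, 5, 3, 2, 3, 1]
Each d has probability 1/6, so the pmf of τ is: f(1) = 1/6, f(2) = 1/6, f(3) = 1/3, f(5) = 1/3
Let p_n(j) = P(N_n = j), with p_0 = [1]. Condition on τ_1: p_n(0) = P(τ > n), and for j >= 1, p_n(j) = Σ_{k<=n} f(k)·p_{n−k}(j−1)
p_1 = [5/6, 1/6]  (j = 0..1)
p_2 = [2/3, 11/36, 1/36]  (j = 0..2)
p_3 = [1/3, 7/12, 17/216, 1/216]  (j = 0..3)
p_4 = [1/3, 4/9, 11/54, 23/1296, 1/1296]  (j = 0..4)
p_5 = [0, 2/3, 59/216, 73/1296, 29/7776, 1/7776]  (j = 0..5)
p_6 = [0, 4/9, 47/108, 137/1296, 1/72, 35/46656, 1/46656]  (j = 0..6)
p_7 = [0, 1/3, 47/108, 253/1296, 8/243, 149/46656, 41/279936, 1/279936]  (j = 0..7)
E[N_7] = Σ j·p_7(j) = 542491/279936;  E[N_7²] = Σ j²·p_7(j) = 1243771/279936
Var[N_7] = 1243771/279936 − (542491/279936)² = 53879793575/78364164096

53879793575/78364164096


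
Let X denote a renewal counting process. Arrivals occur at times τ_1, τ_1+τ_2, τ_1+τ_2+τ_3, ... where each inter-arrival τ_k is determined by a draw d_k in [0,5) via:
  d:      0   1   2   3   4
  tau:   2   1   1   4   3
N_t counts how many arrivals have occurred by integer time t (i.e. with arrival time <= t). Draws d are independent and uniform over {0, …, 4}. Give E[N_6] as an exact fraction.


40474/15625

Inter-arrival values over d=0..4: [2, 1, 1, 4, 3]
Each d has probability 1/5, so the pmf of τ is: f(1) = 2/5, f(2) = 1/5, f(3) = 1/5, f(4) = 1/5
Renewal equation for m(n) = E[N_n]: condition on τ_1 = k (if k <= n, one arrival plus a fresh copy on the remaining n−k steps): m(n) = F(n) + Σ_{k<=n} f(k)·m(n−k), where F(n) = P(τ <= n) and m(0) = 0
m(1) = F(1) = 2/5
m(2) = F(2) + f(1)·m(1) = 3/5 + 2/5·2/5 = 19/25
m(3) = F(3) + f(1)·m(2) + f(2)·m(1) = 4/5 + 2/5·19/25 + 1/5·2/5 = 148/125
m(4) = F(4) + f(1)·m(3) + f(2)·m(2) + f(3)·m(1) = 1 + 2/5·148/125 + 1/5·19/25 + 1/5·2/5 = 1066/625
m(5) = F(5) + f(1)·m(4) + f(2)·m(3) + f(3)·m(2) + f(4)·m(1) = 1 + 2/5·1066/625 + 1/5·148/125 + 1/5·19/25 + 1/5·2/5 = 6722/3125
m(6) = F(6) + f(1)·m(5) + f(2)·m(4) + f(3)·m(3) + f(4)·m(2) = 1 + 2/5·6722/3125 + 1/5·1066/625 + 1/5·148/125 + 1/5·19/25 = 40474/15625
E[N_6] = m(6) = 40474/15625


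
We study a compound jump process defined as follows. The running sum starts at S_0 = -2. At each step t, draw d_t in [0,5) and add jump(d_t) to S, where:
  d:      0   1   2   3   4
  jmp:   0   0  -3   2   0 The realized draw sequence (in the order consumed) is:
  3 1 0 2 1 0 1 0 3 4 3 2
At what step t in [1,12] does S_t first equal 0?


1

t=0: S=-2, d=3, jump=2, S_1=0
t=1: S=0, d=1, jump=0, S_2=0
t=2: S=0, d=0, jump=0, S_3=0
t=3: S=0, d=2, jump=-3, S_4=-3
t=4: S=-3, d=1, jump=0, S_5=-3
t=5: S=-3, d=0, jump=0, S_6=-3
t=6: S=-3, d=1, jump=0, S_7=-3
t=7: S=-3, d=0, jump=0, S_8=-3
t=8: S=-3, d=3, jump=2, S_9=-1
t=9: S=-1, d=4, jump=0, S_10=-1
t=10: S=-1, d=3, jump=2, S_11=1
t=11: S=1, d=2, jump=-3, S_12=-2


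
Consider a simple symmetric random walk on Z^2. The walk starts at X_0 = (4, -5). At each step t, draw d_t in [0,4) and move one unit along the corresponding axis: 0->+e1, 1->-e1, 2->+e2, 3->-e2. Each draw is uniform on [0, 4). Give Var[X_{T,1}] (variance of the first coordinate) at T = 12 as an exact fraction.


6

Outcome values over d=0..3: [1, -1, 0, 0]
Σy = 0, Σy² = 2, M = 4
μ = 0/4 = 0,  σ² = 2/4 − (0)² = 1/2
Independent increments: Var[X_12] = 12·σ² = 12·(1/2) = 6


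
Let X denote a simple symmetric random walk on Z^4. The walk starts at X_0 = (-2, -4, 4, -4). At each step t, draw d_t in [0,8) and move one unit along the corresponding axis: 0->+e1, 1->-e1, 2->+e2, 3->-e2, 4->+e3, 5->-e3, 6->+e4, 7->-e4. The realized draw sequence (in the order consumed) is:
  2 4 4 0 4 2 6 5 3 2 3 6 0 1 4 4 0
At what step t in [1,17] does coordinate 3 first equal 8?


t=0: X=(-2, -4, 4, -4), d=2 → +e2, X_1=(-2, -3, 4, -4)
t=1: X=(-2, -3, 4, -4), d=4 → +e3, X_2=(-2, -3, 5, -4)
t=2: X=(-2, -3, 5, -4), d=4 → +e3, X_3=(-2, -3, 6, -4)
t=3: X=(-2, -3, 6, -4), d=0 → +e1, X_4=(-1, -3, 6, -4)
t=4: X=(-1, -3, 6, -4), d=4 → +e3, X_5=(-1, -3, 7, -4)
t=5: X=(-1, -3, 7, -4), d=2 → +e2, X_6=(-1, -2, 7, -4)
t=6: X=(-1, -2, 7, -4), d=6 → +e4, X_7=(-1, -2, 7, -3)
t=7: X=(-1, -2, 7, -3), d=5 → -e3, X_8=(-1, -2, 6, -3)
t=8: X=(-1, -2, 6, -3), d=3 → -e2, X_9=(-1, -3, 6, -3)
t=9: X=(-1, -3, 6, -3), d=2 → +e2, X_10=(-1, -2, 6, -3)
t=10: X=(-1, -2, 6, -3), d=3 → -e2, X_11=(-1, -3, 6, -3)
t=11: X=(-1, -3, 6, -3), d=6 → +e4, X_12=(-1, -3, 6, -2)
t=12: X=(-1, -3, 6, -2), d=0 → +e1, X_13=(0, -3, 6, -2)
t=13: X=(0, -3, 6, -2), d=1 → -e1, X_14=(-1, -3, 6, -2)
t=14: X=(-1, -3, 6, -2), d=4 → +e3, X_15=(-1, -3, 7, -2)
t=15: X=(-1, -3, 7, -2), d=4 → +e3, X_16=(-1, -3, 8, -2)
t=16: X=(-1, -3, 8, -2), d=0 → +e1, X_17=(0, -3, 8, -2)

16


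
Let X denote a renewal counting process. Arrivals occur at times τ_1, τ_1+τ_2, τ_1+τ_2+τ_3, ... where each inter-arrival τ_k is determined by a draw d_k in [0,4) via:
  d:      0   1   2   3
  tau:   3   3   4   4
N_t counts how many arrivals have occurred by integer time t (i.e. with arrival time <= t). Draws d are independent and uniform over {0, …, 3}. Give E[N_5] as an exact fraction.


Inter-arrival values over d=0..3: [3, 3, 4, 4]
Each d has probability 1/4, so the pmf of τ is: f(3) = 1/2, f(4) = 1/2
Renewal equation for m(n) = E[N_n]: condition on τ_1 = k (if k <= n, one arrival plus a fresh copy on the remaining n−k steps): m(n) = F(n) + Σ_{k<=n} f(k)·m(n−k), where F(n) = P(τ <= n) and m(0) = 0
m(1) = F(1) = 0
m(2) = F(2) = 0
m(3) = F(3) = 1/2
m(4) = F(4) = 1
m(5) = F(5) = 1
E[N_5] = m(5) = 1

1


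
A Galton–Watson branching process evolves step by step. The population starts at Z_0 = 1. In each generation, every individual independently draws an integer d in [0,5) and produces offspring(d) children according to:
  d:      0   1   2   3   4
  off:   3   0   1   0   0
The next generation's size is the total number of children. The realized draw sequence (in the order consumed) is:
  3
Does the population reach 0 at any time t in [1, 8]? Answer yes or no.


yes

gen 0: Z_0=1, draws=[3], offspring=[0], Z_1=0
gen 1: Z_1=0, draws=[], offspring=[], Z_2=0
gen 2: Z_2=0, draws=[], offspring=[], Z_3=0
gen 3: Z_3=0, draws=[], offspring=[], Z_4=0
gen 4: Z_4=0, draws=[], offspring=[], Z_5=0
gen 5: Z_5=0, draws=[], offspring=[], Z_6=0
gen 6: Z_6=0, draws=[], offspring=[], Z_7=0
gen 7: Z_7=0, draws=[], offspring=[], Z_8=0


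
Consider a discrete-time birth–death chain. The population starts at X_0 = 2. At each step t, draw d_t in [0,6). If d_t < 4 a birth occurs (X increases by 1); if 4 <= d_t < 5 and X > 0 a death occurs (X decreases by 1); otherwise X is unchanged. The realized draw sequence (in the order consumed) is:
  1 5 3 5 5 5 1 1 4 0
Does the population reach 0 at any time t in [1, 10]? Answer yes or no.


no

t=0: X=2, d=1 → birth, X_1=3
t=1: X=3, d=5 → hold, X_2=3
t=2: X=3, d=3 → birth, X_3=4
t=3: X=4, d=5 → hold, X_4=4
t=4: X=4, d=5 → hold, X_5=4
t=5: X=4, d=5 → hold, X_6=4
t=6: X=4, d=1 → birth, X_7=5
t=7: X=5, d=1 → birth, X_8=6
t=8: X=6, d=4 → death, X_9=5
t=9: X=5, d=0 → birth, X_10=6


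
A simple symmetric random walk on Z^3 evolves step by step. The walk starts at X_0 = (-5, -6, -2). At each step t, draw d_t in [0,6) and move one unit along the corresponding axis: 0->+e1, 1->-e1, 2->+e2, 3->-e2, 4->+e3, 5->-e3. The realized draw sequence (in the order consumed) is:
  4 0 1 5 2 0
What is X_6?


t=0: X=(-5, -6, -2), d=4 → +e3, X_1=(-5, -6, -1)
t=1: X=(-5, -6, -1), d=0 → +e1, X_2=(-4, -6, -1)
t=2: X=(-4, -6, -1), d=1 → -e1, X_3=(-5, -6, -1)
t=3: X=(-5, -6, -1), d=5 → -e3, X_4=(-5, -6, -2)
t=4: X=(-5, -6, -2), d=2 → +e2, X_5=(-5, -5, -2)
t=5: X=(-5, -5, -2), d=0 → +e1, X_6=(-4, -5, -2)

(-4, -5, -2)


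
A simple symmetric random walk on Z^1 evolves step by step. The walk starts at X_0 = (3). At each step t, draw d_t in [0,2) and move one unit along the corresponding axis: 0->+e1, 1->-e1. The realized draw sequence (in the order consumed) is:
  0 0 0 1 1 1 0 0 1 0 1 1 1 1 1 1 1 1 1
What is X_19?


t=0: X=(3), d=0 → +e1, X_1=(4)
t=1: X=(4), d=0 → +e1, X_2=(5)
t=2: X=(5), d=0 → +e1, X_3=(6)
t=3: X=(6), d=1 → -e1, X_4=(5)
t=4: X=(5), d=1 → -e1, X_5=(4)
t=5: X=(4), d=1 → -e1, X_6=(3)
t=6: X=(3), d=0 → +e1, X_7=(4)
t=7: X=(4), d=0 → +e1, X_8=(5)
t=8: X=(5), d=1 → -e1, X_9=(4)
t=9: X=(4), d=0 → +e1, X_10=(5)
t=10: X=(5), d=1 → -e1, X_11=(4)
t=11: X=(4), d=1 → -e1, X_12=(3)
t=12: X=(3), d=1 → -e1, X_13=(2)
t=13: X=(2), d=1 → -e1, X_14=(1)
t=14: X=(1), d=1 → -e1, X_15=(0)
t=15: X=(0), d=1 → -e1, X_16=(-1)
t=16: X=(-1), d=1 → -e1, X_17=(-2)
t=17: X=(-2), d=1 → -e1, X_18=(-3)
t=18: X=(-3), d=1 → -e1, X_19=(-4)

(-4)


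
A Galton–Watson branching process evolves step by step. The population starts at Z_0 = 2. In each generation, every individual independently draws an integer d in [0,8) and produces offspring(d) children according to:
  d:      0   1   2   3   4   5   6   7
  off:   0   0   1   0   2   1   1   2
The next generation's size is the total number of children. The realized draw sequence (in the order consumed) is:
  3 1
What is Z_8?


0

gen 0: Z_0=2, draws=[3, 1], offspring=[0, 0], Z_1=0
gen 1: Z_1=0, draws=[], offspring=[], Z_2=0
gen 2: Z_2=0, draws=[], offspring=[], Z_3=0
gen 3: Z_3=0, draws=[], offspring=[], Z_4=0
gen 4: Z_4=0, draws=[], offspring=[], Z_5=0
gen 5: Z_5=0, draws=[], offspring=[], Z_6=0
gen 6: Z_6=0, draws=[], offspring=[], Z_7=0
gen 7: Z_7=0, draws=[], offspring=[], Z_8=0


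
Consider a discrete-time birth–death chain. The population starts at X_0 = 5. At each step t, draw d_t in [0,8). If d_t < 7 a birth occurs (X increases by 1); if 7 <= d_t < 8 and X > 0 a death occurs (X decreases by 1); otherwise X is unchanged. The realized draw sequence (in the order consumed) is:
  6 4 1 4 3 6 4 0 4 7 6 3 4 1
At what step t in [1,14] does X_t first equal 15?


t=0: X=5, d=6 → birth, X_1=6
t=1: X=6, d=4 → birth, X_2=7
t=2: X=7, d=1 → birth, X_3=8
t=3: X=8, d=4 → birth, X_4=9
t=4: X=9, d=3 → birth, X_5=10
t=5: X=10, d=6 → birth, X_6=11
t=6: X=11, d=4 → birth, X_7=12
t=7: X=12, d=0 → birth, X_8=13
t=8: X=13, d=4 → birth, X_9=14
t=9: X=14, d=7 → death, X_10=13
t=10: X=13, d=6 → birth, X_11=14
t=11: X=14, d=3 → birth, X_12=15
t=12: X=15, d=4 → birth, X_13=16
t=13: X=16, d=1 → birth, X_14=17

12


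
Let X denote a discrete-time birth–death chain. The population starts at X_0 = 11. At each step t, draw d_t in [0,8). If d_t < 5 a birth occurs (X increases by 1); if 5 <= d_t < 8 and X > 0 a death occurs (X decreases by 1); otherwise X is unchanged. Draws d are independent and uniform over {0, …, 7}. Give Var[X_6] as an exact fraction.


45/8

X can drop by at most 1 per step and X_0 = 11 > T = 6, so X_t >= 11 − t >= 5 > 0 for every t <= 6: the floor at 0 (the 'and X > 0' condition) never binds. Hence X_6 = X_0 + Σ_{t<6} Y_t with i.i.d. increments Y_t = y(d_t) ∈ {+1, −1, 0}.
Outcome values over d=0..7: [1, 1, 1, 1, 1, -1, -1, -1]
Σy = 2, Σy² = 8, M = 8
μ = 2/8 = 1/4,  σ² = 8/8 − (1/4)² = 15/16
Independent increments: Var[X_6] = 6·σ² = 6·(15/16) = 45/8


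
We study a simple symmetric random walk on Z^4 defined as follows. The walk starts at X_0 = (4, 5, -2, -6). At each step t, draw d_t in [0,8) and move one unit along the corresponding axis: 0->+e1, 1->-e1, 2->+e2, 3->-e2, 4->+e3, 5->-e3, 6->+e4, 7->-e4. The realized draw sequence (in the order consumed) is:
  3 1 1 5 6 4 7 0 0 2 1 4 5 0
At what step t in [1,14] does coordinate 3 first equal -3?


4

t=0: X=(4, 5, -2, -6), d=3 → -e2, X_1=(4, 4, -2, -6)
t=1: X=(4, 4, -2, -6), d=1 → -e1, X_2=(3, 4, -2, -6)
t=2: X=(3, 4, -2, -6), d=1 → -e1, X_3=(2, 4, -2, -6)
t=3: X=(2, 4, -2, -6), d=5 → -e3, X_4=(2, 4, -3, -6)
t=4: X=(2, 4, -3, -6), d=6 → +e4, X_5=(2, 4, -3, -5)
t=5: X=(2, 4, -3, -5), d=4 → +e3, X_6=(2, 4, -2, -5)
t=6: X=(2, 4, -2, -5), d=7 → -e4, X_7=(2, 4, -2, -6)
t=7: X=(2, 4, -2, -6), d=0 → +e1, X_8=(3, 4, -2, -6)
t=8: X=(3, 4, -2, -6), d=0 → +e1, X_9=(4, 4, -2, -6)
t=9: X=(4, 4, -2, -6), d=2 → +e2, X_10=(4, 5, -2, -6)
t=10: X=(4, 5, -2, -6), d=1 → -e1, X_11=(3, 5, -2, -6)
t=11: X=(3, 5, -2, -6), d=4 → +e3, X_12=(3, 5, -1, -6)
t=12: X=(3, 5, -1, -6), d=5 → -e3, X_13=(3, 5, -2, -6)
t=13: X=(3, 5, -2, -6), d=0 → +e1, X_14=(4, 5, -2, -6)


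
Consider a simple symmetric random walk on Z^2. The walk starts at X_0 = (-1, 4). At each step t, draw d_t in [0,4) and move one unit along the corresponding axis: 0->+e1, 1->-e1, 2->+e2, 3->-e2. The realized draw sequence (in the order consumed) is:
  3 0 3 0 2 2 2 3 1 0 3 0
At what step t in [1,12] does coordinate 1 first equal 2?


12

t=0: X=(-1, 4), d=3 → -e2, X_1=(-1, 3)
t=1: X=(-1, 3), d=0 → +e1, X_2=(0, 3)
t=2: X=(0, 3), d=3 → -e2, X_3=(0, 2)
t=3: X=(0, 2), d=0 → +e1, X_4=(1, 2)
t=4: X=(1, 2), d=2 → +e2, X_5=(1, 3)
t=5: X=(1, 3), d=2 → +e2, X_6=(1, 4)
t=6: X=(1, 4), d=2 → +e2, X_7=(1, 5)
t=7: X=(1, 5), d=3 → -e2, X_8=(1, 4)
t=8: X=(1, 4), d=1 → -e1, X_9=(0, 4)
t=9: X=(0, 4), d=0 → +e1, X_10=(1, 4)
t=10: X=(1, 4), d=3 → -e2, X_11=(1, 3)
t=11: X=(1, 3), d=0 → +e1, X_12=(2, 3)


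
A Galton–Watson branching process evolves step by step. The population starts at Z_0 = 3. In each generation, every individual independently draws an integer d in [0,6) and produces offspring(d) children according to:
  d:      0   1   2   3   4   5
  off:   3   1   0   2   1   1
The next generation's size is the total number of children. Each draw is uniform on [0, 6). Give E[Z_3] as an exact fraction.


Outcome values over d=0..5: [3, 1, 0, 2, 1, 1]
Σy = 8, Σy² = 16, M = 6
μ = 8/6 = 4/3,  σ² = 16/6 − (4/3)² = 8/9
E[Z_0] = 3
E[Z_1] = 4/3·E[Z_0] = 4
E[Z_2] = 4/3·E[Z_1] = 16/3
E[Z_3] = 4/3·E[Z_2] = 64/9

64/9


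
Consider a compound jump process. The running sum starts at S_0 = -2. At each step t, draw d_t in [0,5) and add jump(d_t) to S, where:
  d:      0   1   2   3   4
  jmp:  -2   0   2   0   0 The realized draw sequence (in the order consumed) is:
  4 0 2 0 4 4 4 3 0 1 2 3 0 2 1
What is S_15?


-4

t=0: S=-2, d=4, jump=0, S_1=-2
t=1: S=-2, d=0, jump=-2, S_2=-4
t=2: S=-4, d=2, jump=2, S_3=-2
t=3: S=-2, d=0, jump=-2, S_4=-4
t=4: S=-4, d=4, jump=0, S_5=-4
t=5: S=-4, d=4, jump=0, S_6=-4
t=6: S=-4, d=4, jump=0, S_7=-4
t=7: S=-4, d=3, jump=0, S_8=-4
t=8: S=-4, d=0, jump=-2, S_9=-6
t=9: S=-6, d=1, jump=0, S_10=-6
t=10: S=-6, d=2, jump=2, S_11=-4
t=11: S=-4, d=3, jump=0, S_12=-4
t=12: S=-4, d=0, jump=-2, S_13=-6
t=13: S=-6, d=2, jump=2, S_14=-4
t=14: S=-4, d=1, jump=0, S_15=-4
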